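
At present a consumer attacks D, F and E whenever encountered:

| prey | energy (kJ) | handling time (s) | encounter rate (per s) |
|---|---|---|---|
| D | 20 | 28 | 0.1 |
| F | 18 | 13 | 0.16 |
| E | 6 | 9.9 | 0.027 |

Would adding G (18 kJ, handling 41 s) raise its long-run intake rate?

No

On D, F and E alone, R = ΣλE/(1+Σλh) = 5.042/6.147 = 0.8202 kJ/s.
Profitability of G: 18/41 = 0.439 kJ/s.
Since 0.439 < R, time spent handling G is better spent searching.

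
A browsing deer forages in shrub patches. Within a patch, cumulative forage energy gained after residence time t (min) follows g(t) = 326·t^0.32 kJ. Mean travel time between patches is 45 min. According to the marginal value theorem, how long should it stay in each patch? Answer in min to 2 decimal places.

By the marginal value theorem, leave when the instantaneous gain rate g'(t) equals the habitat-wide average g(t)/(T + t).
g'(t) = 0.32·326·t^-0.68. Setting 0.32·326·t^-0.68 = 326·t^0.32/(45+t) gives 0.32(45+t) = t, so 0.68·t = 0.32×45.
t* = 0.32×45/0.68 = 21.18 min.

21.18 min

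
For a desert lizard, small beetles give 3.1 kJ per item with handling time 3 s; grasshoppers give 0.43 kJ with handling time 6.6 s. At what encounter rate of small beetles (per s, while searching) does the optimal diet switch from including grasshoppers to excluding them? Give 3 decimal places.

0.022 per s

Drop grasshoppers once their profitability E₂/h₂ falls below the rate achievable on small beetles alone: E₂/h₂ = λE₁/(1 + λh₁).
Solve for λ: λE₁h₂ = E₂(1 + λh₁) → λ(E₁h₂ − E₂h₁) = E₂ → λ = E₂/(E₁h₂ − E₂h₁).
λ = 0.43/(3.1×6.6 − 0.43×3) = 0.43/19.17 = 0.02243 per s.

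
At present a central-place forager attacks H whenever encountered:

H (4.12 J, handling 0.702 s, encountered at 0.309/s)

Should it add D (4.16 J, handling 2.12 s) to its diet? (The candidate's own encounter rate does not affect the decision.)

Intake rate on the current diet: R = (0.309×4.12) / (1 + 0.309×0.702) = 1.273/1.217 = 1.046 J/s.
Profitability of D: 4.16/2.12 = 1.962 J/s.
1.962 > 1.046, so adding D raises the average — include it.

Yes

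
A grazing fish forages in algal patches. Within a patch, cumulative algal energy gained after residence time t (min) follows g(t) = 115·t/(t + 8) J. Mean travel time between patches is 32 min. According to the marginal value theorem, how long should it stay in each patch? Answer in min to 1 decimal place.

Optimal t* satisfies g'(t*) = g(t*)/(T + t*).
g'(t) = 115·8/(t + 8)². Setting 115·8/(t+8)² = 115t/[(t+8)(32+t)] gives 8(32+t) = t(t+8), so t² = 8×32 = 256.
t* = √256 = 16 min.

16.0 min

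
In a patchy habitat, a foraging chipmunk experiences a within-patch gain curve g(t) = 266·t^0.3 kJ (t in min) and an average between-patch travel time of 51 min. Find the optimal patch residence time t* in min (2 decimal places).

21.86 min

By the marginal value theorem, leave when the instantaneous gain rate g'(t) equals the habitat-wide average g(t)/(T + t).
g'(t) = 0.3·266·t^-0.7. Setting 0.3·266·t^-0.7 = 266·t^0.3/(51+t) gives 0.3(51+t) = t, so 0.70·t = 0.3×51.
t* = 0.3×51/0.70 = 21.86 min.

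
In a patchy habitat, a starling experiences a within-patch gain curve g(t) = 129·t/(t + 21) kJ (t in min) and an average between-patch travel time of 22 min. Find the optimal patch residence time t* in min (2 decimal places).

21.49 min

By the marginal value theorem, leave when the instantaneous gain rate g'(t) equals the habitat-wide average g(t)/(T + t).
g'(t) = 129·21/(t + 21)². Setting 129·21/(t+21)² = 129t/[(t+21)(22+t)] gives 21(22+t) = t(t+21), so t² = 21×22 = 462.
t* = √462 = 21.49 min.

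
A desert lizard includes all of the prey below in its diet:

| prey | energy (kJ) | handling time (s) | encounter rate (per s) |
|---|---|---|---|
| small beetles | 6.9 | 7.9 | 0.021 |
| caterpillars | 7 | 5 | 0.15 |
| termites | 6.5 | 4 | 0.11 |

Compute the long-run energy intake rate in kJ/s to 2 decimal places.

0.81 kJ/s

R = Σλ_iE_i / (1 + Σλ_ih_i)
Numerator: 0.021×6.9 + 0.15×7 + 0.11×6.5 = 1.91
Denominator: 1 + 0.021×7.9 + 0.15×5 + 0.11×4 = 2.356
R = 1.91/2.356 = 0.8107 kJ/s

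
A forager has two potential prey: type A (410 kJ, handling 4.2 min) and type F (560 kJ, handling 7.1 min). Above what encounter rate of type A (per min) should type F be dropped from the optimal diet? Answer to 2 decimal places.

1.00 per min

At the threshold, the rate on type A alone equals the profitability of type F: λ·410/(1 + λ·4.2) = 560/7.1 = 78.87.
Rearranging, λ(410 − 78.87×4.2) = 78.87, so λ = 78.87/78.73 = 1.002 per min.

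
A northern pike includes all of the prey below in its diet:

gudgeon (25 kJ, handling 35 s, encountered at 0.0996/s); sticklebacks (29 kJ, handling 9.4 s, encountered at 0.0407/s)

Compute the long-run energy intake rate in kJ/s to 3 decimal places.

R = Σλ_iE_i / (1 + Σλ_ih_i)
Numerator: 0.0996×25 + 0.0407×29 = 3.67
Denominator: 1 + 0.0996×35 + 0.0407×9.4 = 4.869
R = 3.67/4.869 = 0.7539 kJ/s

0.754 kJ/s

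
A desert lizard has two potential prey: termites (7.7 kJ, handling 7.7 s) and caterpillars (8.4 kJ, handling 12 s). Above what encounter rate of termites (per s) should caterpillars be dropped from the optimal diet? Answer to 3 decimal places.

The zero-one rule: include caterpillars iff E₂/h₂ > λE₁/(1+λh₁). Equality gives the switch point.
λE₁h₂ = E₂ + λE₂h₁ ⇒ λ = E₂/(E₁h₂ − E₂h₁) = 8.4/(92.4 − 64.68) = 0.303 per s.

0.303 per s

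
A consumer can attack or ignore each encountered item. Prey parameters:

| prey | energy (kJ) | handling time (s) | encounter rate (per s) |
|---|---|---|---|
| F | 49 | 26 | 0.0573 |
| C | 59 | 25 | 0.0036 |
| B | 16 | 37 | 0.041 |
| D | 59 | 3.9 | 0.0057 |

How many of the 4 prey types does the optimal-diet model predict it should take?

3

Rank by E/h (kJ/s): D 15.1, C 2.36, F 1.88, B 0.432. Include each in turn until the next type's E/h falls below the running intake rate.
Rate on top 1: 0.329. C: 2.36 > 0.329 → include.
Rate on top 2: 0.4933. F: 1.88 > 0.4933 → include.
Rate on top 3: 1.29. B: 0.432 < 1.29 → exclude; stop.
Optimal diet: D, C, F — 3 of 4 types.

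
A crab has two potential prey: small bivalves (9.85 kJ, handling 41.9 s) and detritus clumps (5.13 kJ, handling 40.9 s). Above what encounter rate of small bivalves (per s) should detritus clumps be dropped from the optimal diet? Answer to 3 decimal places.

0.027 per s

The zero-one rule: include detritus clumps iff E₂/h₂ > λE₁/(1+λh₁). Equality gives the switch point.
λE₁h₂ = E₂ + λE₂h₁ ⇒ λ = E₂/(E₁h₂ − E₂h₁) = 5.13/(402.9 − 214.9) = 0.0273 per s.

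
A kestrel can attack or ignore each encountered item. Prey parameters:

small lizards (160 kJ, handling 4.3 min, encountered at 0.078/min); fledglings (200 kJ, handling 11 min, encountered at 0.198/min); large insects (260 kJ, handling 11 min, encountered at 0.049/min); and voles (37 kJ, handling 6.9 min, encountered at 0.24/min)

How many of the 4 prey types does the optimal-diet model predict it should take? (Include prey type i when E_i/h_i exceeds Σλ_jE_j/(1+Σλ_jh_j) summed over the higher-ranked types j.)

Rank by E/h (kJ/min): small lizards 37.2, large insects 23.6, fledglings 18.2, voles 5.36. Include each in turn until the next type's E/h falls below the running intake rate.
Rate on top 1: 9.346. large insects: 23.6 > 9.346 → include.
Rate on top 2: 13.45. fledglings: 18.2 > 13.45 → include.
Rate on top 3: 16. voles: 5.36 < 16 → exclude; stop.
Optimal diet: small lizards, large insects, fledglings — 3 of 4 types.

3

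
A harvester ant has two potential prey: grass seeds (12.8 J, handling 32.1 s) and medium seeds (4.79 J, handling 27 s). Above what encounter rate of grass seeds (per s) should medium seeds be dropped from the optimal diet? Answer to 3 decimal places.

Drop medium seeds once their profitability E₂/h₂ falls below the rate achievable on grass seeds alone: E₂/h₂ = λE₁/(1 + λh₁).
Solve for λ: λE₁h₂ = E₂(1 + λh₁) → λ(E₁h₂ − E₂h₁) = E₂ → λ = E₂/(E₁h₂ − E₂h₁).
λ = 4.79/(12.8×27 − 4.79×32.1) = 4.79/191.8 = 0.02497 per s.

0.025 per s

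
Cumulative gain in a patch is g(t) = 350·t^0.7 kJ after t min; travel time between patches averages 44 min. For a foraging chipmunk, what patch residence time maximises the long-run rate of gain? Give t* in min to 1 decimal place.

Optimal t* satisfies g'(t*) = g(t*)/(T + t*).
g'(t) = 0.7·350·t^-0.3. Setting 0.7·350·t^-0.3 = 350·t^0.7/(44+t) gives 0.7(44+t) = t, so 0.30·t = 0.7×44.
t* = 0.7×44/0.30 = 102.7 min.

102.7 min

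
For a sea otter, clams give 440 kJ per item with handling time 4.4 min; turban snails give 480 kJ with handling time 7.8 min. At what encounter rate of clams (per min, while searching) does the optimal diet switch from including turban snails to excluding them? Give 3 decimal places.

Drop turban snails once their profitability E₂/h₂ falls below the rate achievable on clams alone: E₂/h₂ = λE₁/(1 + λh₁).
Solve for λ: λE₁h₂ = E₂(1 + λh₁) → λ(E₁h₂ − E₂h₁) = E₂ → λ = E₂/(E₁h₂ − E₂h₁).
λ = 480/(440×7.8 − 480×4.4) = 480/1320 = 0.3636 per min.

0.364 per min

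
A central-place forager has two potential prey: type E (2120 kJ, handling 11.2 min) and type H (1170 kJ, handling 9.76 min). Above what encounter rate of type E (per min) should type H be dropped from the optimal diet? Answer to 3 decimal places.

Drop type H once their profitability E₂/h₂ falls below the rate achievable on type E alone: E₂/h₂ = λE₁/(1 + λh₁).
Solve for λ: λE₁h₂ = E₂(1 + λh₁) → λ(E₁h₂ − E₂h₁) = E₂ → λ = E₂/(E₁h₂ − E₂h₁).
λ = 1170/(2120×9.76 − 1170×11.2) = 1170/7587 = 0.1542 per min.

0.154 per min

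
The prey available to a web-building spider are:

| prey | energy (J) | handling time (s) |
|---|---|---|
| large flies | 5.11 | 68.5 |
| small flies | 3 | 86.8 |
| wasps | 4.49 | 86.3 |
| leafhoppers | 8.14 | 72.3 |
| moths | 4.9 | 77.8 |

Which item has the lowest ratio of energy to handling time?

small flies

In descending order of E/h:
leafhoppers: 8.14/72.3 = 0.113 J/s
large flies: 5.11/68.5 = 0.0746 J/s
moths: 4.9/77.8 = 0.063 J/s
wasps: 4.49/86.3 = 0.052 J/s
small flies: 3/86.8 = 0.0346 J/s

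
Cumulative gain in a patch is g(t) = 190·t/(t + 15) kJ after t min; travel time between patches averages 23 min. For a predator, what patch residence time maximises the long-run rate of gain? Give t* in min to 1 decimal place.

Maximise g(t)/(T+t): set derivative to zero → g'(t)(T+t) = g(t).
g'(t) = 190·15/(t + 15)². Setting 190·15/(t+15)² = 190t/[(t+15)(23+t)] gives 15(23+t) = t(t+15), so t² = 15×23 = 345.
t* = √345 = 18.57 min.

18.6 min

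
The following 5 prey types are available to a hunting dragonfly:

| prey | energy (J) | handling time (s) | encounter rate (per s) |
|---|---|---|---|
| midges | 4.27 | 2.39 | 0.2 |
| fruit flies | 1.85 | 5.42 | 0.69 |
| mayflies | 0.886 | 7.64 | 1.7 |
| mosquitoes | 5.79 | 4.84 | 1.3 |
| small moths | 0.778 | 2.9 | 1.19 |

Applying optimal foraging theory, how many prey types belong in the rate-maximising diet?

Rank by E/h (J/s): midges 1.79, mosquitoes 1.2, fruit flies 0.341, small moths 0.268, mayflies 0.116. Include each in turn until the next type's E/h falls below the running intake rate.
Rate on top 1: 0.5778. mosquitoes: 1.2 > 0.5778 → include.
Rate on top 2: 1.079. fruit flies: 0.341 < 1.079 → exclude; stop.
Optimal diet: midges, mosquitoes — 2 of 5 types.

2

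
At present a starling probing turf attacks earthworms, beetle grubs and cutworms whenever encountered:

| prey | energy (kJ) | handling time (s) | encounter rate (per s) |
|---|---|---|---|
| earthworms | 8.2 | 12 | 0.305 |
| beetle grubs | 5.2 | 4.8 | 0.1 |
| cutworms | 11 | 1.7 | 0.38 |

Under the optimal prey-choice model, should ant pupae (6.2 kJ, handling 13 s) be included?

Intake rate on the current diet: R = (0.305×8.2 + 0.1×5.2 + 0.38×11) / (1 + 0.305×12 + 0.1×4.8 + 0.38×1.7) = 7.201/5.786 = 1.245 kJ/s.
ant pupae: E/h = 6.2/13 = 0.4769 kJ/s.
Since 0.4769 < R, time spent handling ant pupae is better spent searching.

No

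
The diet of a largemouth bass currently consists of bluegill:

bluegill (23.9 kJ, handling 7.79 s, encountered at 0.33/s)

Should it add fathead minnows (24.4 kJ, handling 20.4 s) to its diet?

On bluegill alone, R = ΣλE/(1+Σλh) = 7.887/3.571 = 2.209 kJ/s.
fathead minnows: E/h = 24.4/20.4 = 1.196 kJ/s.
Since 1.196 < R, time spent handling fathead minnows is better spent searching.

No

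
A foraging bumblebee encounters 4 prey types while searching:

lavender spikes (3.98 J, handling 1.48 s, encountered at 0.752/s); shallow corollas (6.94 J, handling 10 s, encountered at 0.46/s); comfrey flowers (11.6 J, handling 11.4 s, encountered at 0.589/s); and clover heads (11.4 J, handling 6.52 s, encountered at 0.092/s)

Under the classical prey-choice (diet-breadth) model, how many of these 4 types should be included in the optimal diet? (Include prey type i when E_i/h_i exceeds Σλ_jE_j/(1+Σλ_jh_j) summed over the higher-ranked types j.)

Profitabilities (E/h, J/s): lavender spikes 2.69, clover heads 1.75, comfrey flowers 1.02, shallow corollas 0.694. Add prey in this order while the next type's profitability exceeds the intake rate on those already taken.
Rate on top 1: 1.416. clover heads: 1.75 > 1.416 → include.
Rate on top 2: 1.49. comfrey flowers: 1.02 < 1.49 → exclude; stop.
Optimal diet: lavender spikes, clover heads — 2 of 4 types.

2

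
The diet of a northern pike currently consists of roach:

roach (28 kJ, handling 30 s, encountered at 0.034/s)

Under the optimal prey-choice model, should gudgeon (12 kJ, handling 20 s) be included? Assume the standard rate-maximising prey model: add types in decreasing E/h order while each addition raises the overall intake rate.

On roach alone, R = ΣλE/(1+Σλh) = 0.952/2.02 = 0.4713 kJ/s.
Profitability of gudgeon: 12/20 = 0.6 kJ/s.
0.6 > 0.4713, so adding gudgeon raises the average — include it.

Yes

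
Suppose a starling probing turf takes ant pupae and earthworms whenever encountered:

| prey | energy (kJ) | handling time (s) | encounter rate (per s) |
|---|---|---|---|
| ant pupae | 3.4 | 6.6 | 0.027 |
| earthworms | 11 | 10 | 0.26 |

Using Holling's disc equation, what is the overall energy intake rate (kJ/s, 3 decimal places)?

0.781 kJ/s

Energy encountered per unit search time: 0.027×3.4 + 0.26×11 = 2.952 kJ/s.
Handling time per unit search time: 0.027×6.6 + 0.26×10 = 2.778.
Rate = 2.952/(1 + 2.778) = 0.7813 kJ/s.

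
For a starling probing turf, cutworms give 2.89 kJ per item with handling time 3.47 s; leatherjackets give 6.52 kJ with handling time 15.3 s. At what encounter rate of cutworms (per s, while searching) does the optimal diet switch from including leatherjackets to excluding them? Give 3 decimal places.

0.302 per s

Drop leatherjackets once their profitability E₂/h₂ falls below the rate achievable on cutworms alone: E₂/h₂ = λE₁/(1 + λh₁).
Solve for λ: λE₁h₂ = E₂(1 + λh₁) → λ(E₁h₂ − E₂h₁) = E₂ → λ = E₂/(E₁h₂ − E₂h₁).
λ = 6.52/(2.89×15.3 − 6.52×3.47) = 6.52/21.59 = 0.302 per s.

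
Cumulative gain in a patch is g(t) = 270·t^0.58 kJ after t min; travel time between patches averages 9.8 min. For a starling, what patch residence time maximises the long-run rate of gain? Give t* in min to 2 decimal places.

13.53 min

Maximise g(t)/(T+t): set derivative to zero → g'(t)(T+t) = g(t).
g'(t) = 0.58·270·t^-0.42. Setting 0.58·270·t^-0.42 = 270·t^0.58/(9.8+t) gives 0.58(9.8+t) = t, so 0.42·t = 0.58×9.8.
t* = 0.58×9.8/0.42 = 13.53 min.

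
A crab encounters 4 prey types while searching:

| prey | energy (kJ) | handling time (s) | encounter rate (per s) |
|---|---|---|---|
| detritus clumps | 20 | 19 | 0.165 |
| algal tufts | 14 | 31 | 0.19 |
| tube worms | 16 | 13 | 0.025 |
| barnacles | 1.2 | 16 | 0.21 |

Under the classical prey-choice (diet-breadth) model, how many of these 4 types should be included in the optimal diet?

Rank by E/h (kJ/s): tube worms 1.23, detritus clumps 1.05, algal tufts 0.452, barnacles 0.075. Include each in turn until the next type's E/h falls below the running intake rate.
Rate on top 1: 0.3019. detritus clumps: 1.05 > 0.3019 → include.
Rate on top 2: 0.8296. algal tufts: 0.452 < 0.8296 → exclude; stop.
Optimal diet: tube worms, detritus clumps — 2 of 4 types.

2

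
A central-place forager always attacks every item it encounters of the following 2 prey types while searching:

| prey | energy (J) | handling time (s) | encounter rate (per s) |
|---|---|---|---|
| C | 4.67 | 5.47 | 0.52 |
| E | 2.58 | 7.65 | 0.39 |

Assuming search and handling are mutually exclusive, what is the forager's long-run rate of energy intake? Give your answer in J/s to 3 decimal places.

R = (0.52×4.67 + 0.39×2.58) / (1 + 0.52×5.47 + 0.39×7.65) = 3.435/6.828 = 0.503 J/s.

0.503 J/s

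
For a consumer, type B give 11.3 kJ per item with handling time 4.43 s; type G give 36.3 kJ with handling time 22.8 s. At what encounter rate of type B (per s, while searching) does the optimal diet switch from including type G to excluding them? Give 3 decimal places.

The zero-one rule: include type G iff E₂/h₂ > λE₁/(1+λh₁). Equality gives the switch point.
λE₁h₂ = E₂ + λE₂h₁ ⇒ λ = E₂/(E₁h₂ − E₂h₁) = 36.3/(257.6 − 160.8) = 0.3749 per s.

0.375 per s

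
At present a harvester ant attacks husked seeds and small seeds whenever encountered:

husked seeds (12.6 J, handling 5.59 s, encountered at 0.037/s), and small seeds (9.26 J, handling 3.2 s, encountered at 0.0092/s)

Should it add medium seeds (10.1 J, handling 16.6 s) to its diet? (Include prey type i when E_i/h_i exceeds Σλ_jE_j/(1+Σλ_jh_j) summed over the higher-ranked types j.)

Current rate: (0.037×12.6 + 0.0092×9.26)/(1 + 0.037×5.59 + 0.0092×3.2) = 0.446 J/s.
medium seeds: E/h = 10.1/16.6 = 0.6084 J/s.
Since 0.6084 > R, including medium seeds increases the long-run rate.

Yes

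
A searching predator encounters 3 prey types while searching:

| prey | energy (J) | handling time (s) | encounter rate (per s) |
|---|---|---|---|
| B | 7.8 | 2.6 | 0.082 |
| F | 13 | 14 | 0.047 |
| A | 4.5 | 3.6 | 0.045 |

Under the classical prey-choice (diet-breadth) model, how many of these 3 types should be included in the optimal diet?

3

Profitabilities (E/h, J/s): B 3, A 1.25, F 0.929. Add prey in this order while the next type's profitability exceeds the intake rate on those already taken.
Rate on top 1: 0.5272. A: 1.25 > 0.5272 → include.
Rate on top 2: 0.6123. F: 0.929 > 0.6123 → include.
Optimal diet: B, A, F — 3 of 3 types.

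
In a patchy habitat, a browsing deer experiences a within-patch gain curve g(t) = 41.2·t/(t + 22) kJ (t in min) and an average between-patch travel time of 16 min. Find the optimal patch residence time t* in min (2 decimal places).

Maximise g(t)/(T+t): set derivative to zero → g'(t)(T+t) = g(t).
g'(t) = 41.2·22/(t + 22)². Setting 41.2·22/(t+22)² = 41.2t/[(t+22)(16+t)] gives 22(16+t) = t(t+22), so t² = 22×16 = 352.
t* = √352 = 18.76 min.

18.76 min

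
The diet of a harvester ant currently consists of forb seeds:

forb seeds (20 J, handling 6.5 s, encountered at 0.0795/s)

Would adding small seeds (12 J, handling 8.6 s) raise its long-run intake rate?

Yes

Current rate: (0.0795×20)/(1 + 0.0795×6.5) = 1.048 J/s.
small seeds: E/h = 12/8.6 = 1.395 J/s.
1.395 > 1.048, so adding small seeds raises the average — include it.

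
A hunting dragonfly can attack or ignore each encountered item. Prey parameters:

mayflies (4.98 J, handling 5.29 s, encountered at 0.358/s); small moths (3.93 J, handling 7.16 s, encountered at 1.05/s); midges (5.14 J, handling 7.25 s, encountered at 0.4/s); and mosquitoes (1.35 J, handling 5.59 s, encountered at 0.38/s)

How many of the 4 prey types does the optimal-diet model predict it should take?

2

Profitabilities (E/h, J/s): mayflies 0.941, midges 0.709, small moths 0.549, mosquitoes 0.242. Add prey in this order while the next type's profitability exceeds the intake rate on those already taken.
Rate on top 1: 0.6161. midges: 0.709 > 0.6161 → include.
Rate on top 2: 0.6626. small moths: 0.549 < 0.6626 → exclude; stop.
Optimal diet: mayflies, midges — 2 of 4 types.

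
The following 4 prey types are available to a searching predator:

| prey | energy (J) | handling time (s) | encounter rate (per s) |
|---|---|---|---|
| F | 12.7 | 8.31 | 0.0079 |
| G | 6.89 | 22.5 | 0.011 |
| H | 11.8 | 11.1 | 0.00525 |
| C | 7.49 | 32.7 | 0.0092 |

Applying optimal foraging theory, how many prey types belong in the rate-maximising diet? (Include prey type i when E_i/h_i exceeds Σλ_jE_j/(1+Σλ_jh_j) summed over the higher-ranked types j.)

4

Rank by E/h (J/s): F 1.53, H 1.06, G 0.306, C 0.229. Include each in turn until the next type's E/h falls below the running intake rate.
Rate on top 1: 0.09415. H: 1.06 > 0.09415 → include.
Rate on top 2: 0.1444. G: 0.306 > 0.1444 → include.
Rate on top 3: 0.1736. C: 0.229 > 0.1736 → include.
Optimal diet: F, H, G, C — 4 of 4 types.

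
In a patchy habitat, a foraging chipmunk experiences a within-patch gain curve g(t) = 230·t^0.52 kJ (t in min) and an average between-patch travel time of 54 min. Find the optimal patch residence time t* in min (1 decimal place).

By the marginal value theorem, leave when the instantaneous gain rate g'(t) equals the habitat-wide average g(t)/(T + t).
g'(t) = 0.52·230·t^-0.48. Setting 0.52·230·t^-0.48 = 230·t^0.52/(54+t) gives 0.52(54+t) = t, so 0.48·t = 0.52×54.
t* = 0.52×54/0.48 = 58.5 min.

58.5 min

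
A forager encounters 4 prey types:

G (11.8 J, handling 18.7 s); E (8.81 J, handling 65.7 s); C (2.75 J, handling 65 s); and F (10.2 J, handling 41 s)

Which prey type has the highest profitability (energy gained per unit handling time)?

Profitability E/h (J/s): G = 11.8/18.7 = 0.631, E = 8.81/65.7 = 0.134, C = 2.75/65 = 0.0423, F = 10.2/41 = 0.249.
Ranked: G > F > E > C.

G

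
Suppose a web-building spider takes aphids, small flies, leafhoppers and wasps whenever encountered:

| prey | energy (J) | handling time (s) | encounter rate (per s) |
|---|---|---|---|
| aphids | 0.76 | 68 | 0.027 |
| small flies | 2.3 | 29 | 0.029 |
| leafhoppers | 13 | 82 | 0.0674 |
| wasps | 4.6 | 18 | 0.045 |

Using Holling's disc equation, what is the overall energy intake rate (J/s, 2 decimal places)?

0.12 J/s

R = (0.027×0.76 + 0.029×2.3 + 0.0674×13 + 0.045×4.6) / (1 + 0.027×68 + 0.029×29 + 0.0674×82 + 0.045×18) = 1.17/10.01 = 0.1169 J/s.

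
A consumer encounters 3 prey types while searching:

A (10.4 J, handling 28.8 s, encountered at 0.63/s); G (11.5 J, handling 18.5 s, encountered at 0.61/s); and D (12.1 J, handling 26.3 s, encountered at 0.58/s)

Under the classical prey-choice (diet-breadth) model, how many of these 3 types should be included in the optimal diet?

Profitabilities (E/h, J/s): G 0.622, D 0.46, A 0.361. Add prey in this order while the next type's profitability exceeds the intake rate on those already taken.
Rate on top 1: 0.571. D: 0.46 < 0.571 → exclude; stop.
Optimal diet: G — 1 of 3 types.

1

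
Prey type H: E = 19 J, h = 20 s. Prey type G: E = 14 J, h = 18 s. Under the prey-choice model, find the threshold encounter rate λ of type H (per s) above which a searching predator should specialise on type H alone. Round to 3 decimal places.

Drop type G once their profitability E₂/h₂ falls below the rate achievable on type H alone: E₂/h₂ = λE₁/(1 + λh₁).
Solve for λ: λE₁h₂ = E₂(1 + λh₁) → λ(E₁h₂ − E₂h₁) = E₂ → λ = E₂/(E₁h₂ − E₂h₁).
λ = 14/(19×18 − 14×20) = 14/62 = 0.2258 per s.

0.226 per s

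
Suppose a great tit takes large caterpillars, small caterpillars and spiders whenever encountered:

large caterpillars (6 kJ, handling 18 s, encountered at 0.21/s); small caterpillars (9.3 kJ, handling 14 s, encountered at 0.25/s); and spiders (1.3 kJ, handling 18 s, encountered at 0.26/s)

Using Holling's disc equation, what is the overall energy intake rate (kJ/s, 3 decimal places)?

0.303 kJ/s

Energy encountered per unit search time: 0.21×6 + 0.25×9.3 + 0.26×1.3 = 3.923 kJ/s.
Handling time per unit search time: 0.21×18 + 0.25×14 + 0.26×18 = 11.96.
Rate = 3.923/(1 + 11.96) = 0.3027 kJ/s.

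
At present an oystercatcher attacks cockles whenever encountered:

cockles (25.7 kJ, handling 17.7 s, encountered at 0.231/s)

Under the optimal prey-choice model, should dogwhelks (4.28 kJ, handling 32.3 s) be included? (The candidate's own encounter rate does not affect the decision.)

Current rate: (0.231×25.7)/(1 + 0.231×17.7) = 1.167 kJ/s.
Profitability of dogwhelks: 4.28/32.3 = 0.1325 kJ/s.
0.1325 < 1.167, so adding dogwhelks would lower the average — exclude it.

No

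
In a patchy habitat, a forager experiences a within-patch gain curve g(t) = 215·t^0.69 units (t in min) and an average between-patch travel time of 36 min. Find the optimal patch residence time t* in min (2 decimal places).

80.13 min

By the marginal value theorem, leave when the instantaneous gain rate g'(t) equals the habitat-wide average g(t)/(T + t).
g'(t) = 0.69·215·t^-0.31. Setting 0.69·215·t^-0.31 = 215·t^0.69/(36+t) gives 0.69(36+t) = t, so 0.31·t = 0.69×36.
t* = 0.69×36/0.31 = 80.13 min.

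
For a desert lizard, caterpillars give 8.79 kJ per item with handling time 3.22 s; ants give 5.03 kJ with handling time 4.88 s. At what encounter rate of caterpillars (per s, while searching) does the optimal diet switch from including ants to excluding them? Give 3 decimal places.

Drop ants once their profitability E₂/h₂ falls below the rate achievable on caterpillars alone: E₂/h₂ = λE₁/(1 + λh₁).
Solve for λ: λE₁h₂ = E₂(1 + λh₁) → λ(E₁h₂ − E₂h₁) = E₂ → λ = E₂/(E₁h₂ − E₂h₁).
λ = 5.03/(8.79×4.88 − 5.03×3.22) = 5.03/26.7 = 0.1884 per s.

0.188 per s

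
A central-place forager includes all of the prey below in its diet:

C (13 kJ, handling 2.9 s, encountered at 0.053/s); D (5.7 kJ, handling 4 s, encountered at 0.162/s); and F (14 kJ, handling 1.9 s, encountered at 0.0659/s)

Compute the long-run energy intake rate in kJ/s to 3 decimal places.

R = (0.053×13 + 0.162×5.7 + 0.0659×14) / (1 + 0.053×2.9 + 0.162×4 + 0.0659×1.9) = 2.535/1.927 = 1.316 kJ/s.

1.316 kJ/s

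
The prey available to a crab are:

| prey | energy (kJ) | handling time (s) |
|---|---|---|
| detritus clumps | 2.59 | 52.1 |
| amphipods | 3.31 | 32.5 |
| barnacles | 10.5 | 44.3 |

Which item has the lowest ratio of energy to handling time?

detritus clumps

Profitability E/h (kJ/s): detritus clumps = 2.59/52.1 = 0.0497, amphipods = 3.31/32.5 = 0.102, barnacles = 10.5/44.3 = 0.237.
Ranked: barnacles > amphipods > detritus clumps.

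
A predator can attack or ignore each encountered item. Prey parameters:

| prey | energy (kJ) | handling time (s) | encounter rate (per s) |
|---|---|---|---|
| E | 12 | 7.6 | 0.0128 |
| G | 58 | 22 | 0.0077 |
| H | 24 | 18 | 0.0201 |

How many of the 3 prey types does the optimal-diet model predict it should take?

E/h in descending order: G 2.64, E 1.58, H 1.33 kJ/s. The optimal diet is the largest prefix of this list for which every included type satisfies E_i/h_i > R on the types above it.
Rate on top 1: 0.3819. E: 1.58 > 0.3819 → include.
Rate on top 2: 0.4738. H: 1.33 > 0.4738 → include.
Optimal diet: G, E, H — 3 of 3 types.

3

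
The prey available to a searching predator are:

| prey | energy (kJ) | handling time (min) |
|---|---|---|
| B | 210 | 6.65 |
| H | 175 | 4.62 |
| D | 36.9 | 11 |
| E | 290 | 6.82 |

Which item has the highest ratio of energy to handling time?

In descending order of E/h:
E: 290/6.82 = 42.5 kJ/min
H: 175/4.62 = 37.9 kJ/min
B: 210/6.65 = 31.6 kJ/min
D: 36.9/11 = 3.35 kJ/min

E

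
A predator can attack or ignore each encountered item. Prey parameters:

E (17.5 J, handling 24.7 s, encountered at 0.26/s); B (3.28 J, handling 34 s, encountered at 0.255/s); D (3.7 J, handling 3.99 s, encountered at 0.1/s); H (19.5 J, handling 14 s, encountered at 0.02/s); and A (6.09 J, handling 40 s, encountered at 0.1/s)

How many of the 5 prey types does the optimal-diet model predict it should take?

E/h in descending order: H 1.39, D 0.927, E 0.709, A 0.152, B 0.0965 J/s. The optimal diet is the largest prefix of this list for which every included type satisfies E_i/h_i > R on the types above it.
Rate on top 1: 0.3047. D: 0.927 > 0.3047 → include.
Rate on top 2: 0.4527. E: 0.709 > 0.4527 → include.
Rate on top 3: 0.6555. A: 0.152 < 0.6555 → exclude; stop.
Optimal diet: H, D, E — 3 of 5 types.

3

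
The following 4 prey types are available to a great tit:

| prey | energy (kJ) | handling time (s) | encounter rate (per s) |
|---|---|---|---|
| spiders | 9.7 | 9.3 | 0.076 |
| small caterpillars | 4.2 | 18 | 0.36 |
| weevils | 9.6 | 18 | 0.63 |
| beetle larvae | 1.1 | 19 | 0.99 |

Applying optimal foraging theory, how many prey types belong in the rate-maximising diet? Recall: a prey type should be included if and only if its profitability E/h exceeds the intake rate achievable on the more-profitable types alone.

2

Profitabilities (E/h, kJ/s): spiders 1.04, weevils 0.533, small caterpillars 0.233, beetle larvae 0.0579. Add prey in this order while the next type's profitability exceeds the intake rate on those already taken.
Rate on top 1: 0.4319. weevils: 0.533 > 0.4319 → include.
Rate on top 2: 0.5201. small caterpillars: 0.233 < 0.5201 → exclude; stop.
Optimal diet: spiders, weevils — 2 of 4 types.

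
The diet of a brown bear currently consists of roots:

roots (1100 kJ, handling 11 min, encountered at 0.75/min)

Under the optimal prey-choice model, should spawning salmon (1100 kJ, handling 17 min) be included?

No

On roots alone, R = ΣλE/(1+Σλh) = 825/9.25 = 89.19 kJ/min.
Profitability of spawning salmon: 1100/17 = 64.71 kJ/min.
Since 64.71 < R, time spent handling spawning salmon is better spent searching.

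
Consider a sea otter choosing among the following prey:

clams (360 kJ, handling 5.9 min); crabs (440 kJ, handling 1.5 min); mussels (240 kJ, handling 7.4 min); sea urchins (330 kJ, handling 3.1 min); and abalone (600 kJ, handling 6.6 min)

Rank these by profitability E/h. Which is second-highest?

In descending order of E/h:
crabs: 440/1.5 = 293 kJ/min
sea urchins: 330/3.1 = 106 kJ/min
abalone: 600/6.6 = 90.9 kJ/min
clams: 360/5.9 = 61 kJ/min
mussels: 240/7.4 = 32.4 kJ/min

sea urchins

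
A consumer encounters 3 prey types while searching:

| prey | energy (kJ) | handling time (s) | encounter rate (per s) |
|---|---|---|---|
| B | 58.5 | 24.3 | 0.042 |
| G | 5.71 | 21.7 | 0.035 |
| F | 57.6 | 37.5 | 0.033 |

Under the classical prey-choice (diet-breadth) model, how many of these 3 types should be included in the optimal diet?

2

E/h in descending order: B 2.41, F 1.54, G 0.263 kJ/s. The optimal diet is the largest prefix of this list for which every included type satisfies E_i/h_i > R on the types above it.
Rate on top 1: 1.216. F: 1.54 > 1.216 → include.
Rate on top 2: 1.338. G: 0.263 < 1.338 → exclude; stop.
Optimal diet: B, F — 2 of 3 types.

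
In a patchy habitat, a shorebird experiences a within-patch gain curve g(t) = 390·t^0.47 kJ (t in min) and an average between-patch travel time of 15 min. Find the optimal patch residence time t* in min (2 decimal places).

By the marginal value theorem, leave when the instantaneous gain rate g'(t) equals the habitat-wide average g(t)/(T + t).
g'(t) = 0.47·390·t^-0.53. Setting 0.47·390·t^-0.53 = 390·t^0.47/(15+t) gives 0.47(15+t) = t, so 0.53·t = 0.47×15.
t* = 0.47×15/0.53 = 13.3 min.

13.30 min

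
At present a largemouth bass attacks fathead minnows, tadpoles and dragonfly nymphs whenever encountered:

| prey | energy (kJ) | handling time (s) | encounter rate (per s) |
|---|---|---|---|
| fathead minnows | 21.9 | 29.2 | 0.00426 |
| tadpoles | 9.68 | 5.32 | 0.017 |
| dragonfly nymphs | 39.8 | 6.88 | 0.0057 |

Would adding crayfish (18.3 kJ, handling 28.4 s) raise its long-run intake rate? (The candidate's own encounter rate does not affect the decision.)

Intake rate on the current diet: R = (0.00426×21.9 + 0.017×9.68 + 0.0057×39.8) / (1 + 0.00426×29.2 + 0.017×5.32 + 0.0057×6.88) = 0.4847/1.254 = 0.3865 kJ/s.
Profitability of crayfish: 18.3/28.4 = 0.6444 kJ/s.
0.6444 > 0.3865, so adding crayfish raises the average — include it.

Yes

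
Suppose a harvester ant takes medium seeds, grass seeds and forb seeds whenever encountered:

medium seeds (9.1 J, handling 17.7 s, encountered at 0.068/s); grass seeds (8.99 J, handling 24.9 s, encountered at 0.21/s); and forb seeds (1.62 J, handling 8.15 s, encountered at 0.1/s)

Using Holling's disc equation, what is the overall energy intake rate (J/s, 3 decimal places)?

0.324 J/s

R = Σλ_iE_i / (1 + Σλ_ih_i)
Numerator: 0.068×9.1 + 0.21×8.99 + 0.1×1.62 = 2.669
Denominator: 1 + 0.068×17.7 + 0.21×24.9 + 0.1×8.15 = 8.248
R = 2.669/8.248 = 0.3236 J/s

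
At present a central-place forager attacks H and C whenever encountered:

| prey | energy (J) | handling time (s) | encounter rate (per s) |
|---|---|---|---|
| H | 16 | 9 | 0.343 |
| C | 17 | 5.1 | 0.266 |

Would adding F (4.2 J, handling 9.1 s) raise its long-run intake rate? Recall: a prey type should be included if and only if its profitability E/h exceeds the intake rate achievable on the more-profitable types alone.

No

Current rate: (0.343×16 + 0.266×17)/(1 + 0.343×9 + 0.266×5.1) = 1.839 J/s.
Profitability of F: 4.2/9.1 = 0.4615 J/s.
0.4615 < 1.839, so adding F would lower the average — exclude it.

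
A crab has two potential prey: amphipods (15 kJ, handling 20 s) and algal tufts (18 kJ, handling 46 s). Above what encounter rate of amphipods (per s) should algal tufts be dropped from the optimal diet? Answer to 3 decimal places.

0.055 per s

At the threshold, the rate on amphipods alone equals the profitability of algal tufts: λ·15/(1 + λ·20) = 18/46 = 0.3913.
Rearranging, λ(15 − 0.3913×20) = 0.3913, so λ = 0.3913/7.174 = 0.05455 per s.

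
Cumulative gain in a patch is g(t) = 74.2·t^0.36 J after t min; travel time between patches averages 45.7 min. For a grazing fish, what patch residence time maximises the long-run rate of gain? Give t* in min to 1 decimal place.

By the marginal value theorem, leave when the instantaneous gain rate g'(t) equals the habitat-wide average g(t)/(T + t).
g'(t) = 0.36·74.2·t^-0.64. Setting 0.36·74.2·t^-0.64 = 74.2·t^0.36/(45.7+t) gives 0.36(45.7+t) = t, so 0.64·t = 0.36×45.7.
t* = 0.36×45.7/0.64 = 25.71 min.

25.7 min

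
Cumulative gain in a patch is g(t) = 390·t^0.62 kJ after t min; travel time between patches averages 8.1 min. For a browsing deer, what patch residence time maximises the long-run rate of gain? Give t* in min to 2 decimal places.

By the marginal value theorem, leave when the instantaneous gain rate g'(t) equals the habitat-wide average g(t)/(T + t).
g'(t) = 0.62·390·t^-0.38. Setting 0.62·390·t^-0.38 = 390·t^0.62/(8.1+t) gives 0.62(8.1+t) = t, so 0.38·t = 0.62×8.1.
t* = 0.62×8.1/0.38 = 13.22 min.

13.22 min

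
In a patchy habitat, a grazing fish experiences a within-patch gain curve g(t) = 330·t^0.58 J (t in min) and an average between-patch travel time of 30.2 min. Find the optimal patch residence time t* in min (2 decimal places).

Optimal t* satisfies g'(t*) = g(t*)/(T + t*).
g'(t) = 0.58·330·t^-0.42. Setting 0.58·330·t^-0.42 = 330·t^0.58/(30.2+t) gives 0.58(30.2+t) = t, so 0.42·t = 0.58×30.2.
t* = 0.58×30.2/0.42 = 41.7 min.

41.70 min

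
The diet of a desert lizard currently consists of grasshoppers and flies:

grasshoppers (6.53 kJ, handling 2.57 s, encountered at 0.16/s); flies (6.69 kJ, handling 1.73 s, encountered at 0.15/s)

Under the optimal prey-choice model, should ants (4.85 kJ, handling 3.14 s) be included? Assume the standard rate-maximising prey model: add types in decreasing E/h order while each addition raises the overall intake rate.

Current rate: (0.16×6.53 + 0.15×6.69)/(1 + 0.16×2.57 + 0.15×1.73) = 1.226 kJ/s.
ants: E/h = 4.85/3.14 = 1.545 kJ/s.
1.545 > 1.226, so adding ants raises the average — include it.

Yes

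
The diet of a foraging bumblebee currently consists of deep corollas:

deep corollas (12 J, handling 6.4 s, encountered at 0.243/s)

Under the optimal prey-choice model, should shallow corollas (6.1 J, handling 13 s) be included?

No

Intake rate on the current diet: R = (0.243×12) / (1 + 0.243×6.4) = 2.916/2.555 = 1.141 J/s.
Profitability of shallow corollas: 6.1/13 = 0.4692 J/s.
Since 0.4692 < R, time spent handling shallow corollas is better spent searching.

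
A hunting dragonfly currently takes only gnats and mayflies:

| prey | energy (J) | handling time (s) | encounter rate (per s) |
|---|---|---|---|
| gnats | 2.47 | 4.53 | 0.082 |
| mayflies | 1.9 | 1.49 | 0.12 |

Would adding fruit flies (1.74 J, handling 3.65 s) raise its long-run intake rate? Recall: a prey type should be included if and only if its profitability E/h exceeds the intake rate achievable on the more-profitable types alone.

Yes

Current rate: (0.082×2.47 + 0.12×1.9)/(1 + 0.082×4.53 + 0.12×1.49) = 0.2777 J/s.
Profitability of fruit flies: 1.74/3.65 = 0.4767 J/s.
0.4767 > 0.2777, so adding fruit flies raises the average — include it.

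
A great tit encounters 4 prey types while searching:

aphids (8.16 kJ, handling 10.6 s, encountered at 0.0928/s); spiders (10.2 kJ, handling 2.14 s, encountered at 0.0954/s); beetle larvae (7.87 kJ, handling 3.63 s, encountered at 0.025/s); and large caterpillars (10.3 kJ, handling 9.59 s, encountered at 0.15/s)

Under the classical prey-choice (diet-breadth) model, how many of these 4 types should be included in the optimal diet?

Rank by E/h (kJ/s): spiders 4.77, beetle larvae 2.17, large caterpillars 1.07, aphids 0.77. Include each in turn until the next type's E/h falls below the running intake rate.
Rate on top 1: 0.8081. beetle larvae: 2.17 > 0.8081 → include.
Rate on top 2: 0.9034. large caterpillars: 1.07 > 0.9034 → include.
Rate on top 3: 0.9932. aphids: 0.77 < 0.9932 → exclude; stop.
Optimal diet: spiders, beetle larvae, large caterpillars — 3 of 4 types.

3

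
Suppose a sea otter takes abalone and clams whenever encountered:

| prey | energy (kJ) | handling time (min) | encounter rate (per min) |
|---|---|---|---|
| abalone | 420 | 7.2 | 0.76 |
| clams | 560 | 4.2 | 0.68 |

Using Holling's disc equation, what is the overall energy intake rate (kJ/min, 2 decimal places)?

75.04 kJ/min

R = Σλ_iE_i / (1 + Σλ_ih_i)
Numerator: 0.76×420 + 0.68×560 = 700
Denominator: 1 + 0.76×7.2 + 0.68×4.2 = 9.328
R = 700/9.328 = 75.04 kJ/min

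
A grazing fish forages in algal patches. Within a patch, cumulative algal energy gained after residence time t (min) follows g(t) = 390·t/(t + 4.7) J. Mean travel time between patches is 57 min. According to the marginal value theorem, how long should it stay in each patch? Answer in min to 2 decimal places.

Maximise g(t)/(T+t): set derivative to zero → g'(t)(T+t) = g(t).
g'(t) = 390·4.7/(t + 4.7)². Setting 390·4.7/(t+4.7)² = 390t/[(t+4.7)(57+t)] gives 4.7(57+t) = t(t+4.7), so t² = 4.7×57 = 267.9.
t* = √267.9 = 16.37 min.

16.37 min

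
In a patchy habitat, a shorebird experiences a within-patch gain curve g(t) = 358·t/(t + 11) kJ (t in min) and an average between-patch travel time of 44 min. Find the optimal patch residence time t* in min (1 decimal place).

Maximise g(t)/(T+t): set derivative to zero → g'(t)(T+t) = g(t).
g'(t) = 358·11/(t + 11)². Setting 358·11/(t+11)² = 358t/[(t+11)(44+t)] gives 11(44+t) = t(t+11), so t² = 11×44 = 484.
t* = √484 = 22 min.

22.0 min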